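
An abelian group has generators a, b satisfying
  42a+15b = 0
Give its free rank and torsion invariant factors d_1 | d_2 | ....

Answer: M ≅ ℤ^1 ⊕ ℤ/3

Derivation:
rank_ℚ(R)=1; free=2−1=1
SNF(R) diag = [3] → torsion [3]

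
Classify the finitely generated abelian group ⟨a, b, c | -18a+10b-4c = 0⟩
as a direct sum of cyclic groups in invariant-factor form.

Answer: M ≅ ℤ^2 ⊕ ℤ/2

Derivation:
rank_ℚ(R)=1; free=3−1=2
SNF(R) diag = [2] → torsion [2]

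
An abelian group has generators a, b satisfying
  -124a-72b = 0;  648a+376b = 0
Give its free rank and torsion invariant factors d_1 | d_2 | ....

rank_ℚ(R)=2; free=2−2=0
SNF(R) diag = [4, 8] → torsion [4, 8]

Answer: M ≅ ℤ/4 ⊕ ℤ/8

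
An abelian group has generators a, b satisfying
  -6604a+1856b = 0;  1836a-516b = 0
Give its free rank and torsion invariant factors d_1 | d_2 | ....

rank_ℚ(R)=2; free=2−2=0
SNF(R) diag = [4, 12] → torsion [4, 12]

Answer: M ≅ ℤ/4 ⊕ ℤ/12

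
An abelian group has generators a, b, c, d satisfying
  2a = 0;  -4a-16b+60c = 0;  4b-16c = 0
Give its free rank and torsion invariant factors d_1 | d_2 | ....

rank_ℚ(R)=3; free=4−3=1
SNF(R) diag = [2, 4, 4] → torsion [2, 4, 4]

Answer: M ≅ ℤ^1 ⊕ ℤ/2 ⊕ ℤ/4 ⊕ ℤ/4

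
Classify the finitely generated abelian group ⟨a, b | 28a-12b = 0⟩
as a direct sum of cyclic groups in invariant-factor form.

Answer: M ≅ ℤ^1 ⊕ ℤ/4

Derivation:
rank_ℚ(R)=1; free=2−1=1
SNF(R) diag = [4] → torsion [4]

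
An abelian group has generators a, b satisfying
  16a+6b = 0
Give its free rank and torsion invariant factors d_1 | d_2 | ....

rank_ℚ(R)=1; free=2−1=1
SNF(R) diag = [2] → torsion [2]

Answer: M ≅ ℤ^1 ⊕ ℤ/2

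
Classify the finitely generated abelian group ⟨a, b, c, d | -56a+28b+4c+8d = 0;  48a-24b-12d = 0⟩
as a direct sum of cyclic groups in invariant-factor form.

Answer: M ≅ ℤ^2 ⊕ ℤ/4 ⊕ ℤ/12

Derivation:
rank_ℚ(R)=2; free=4−2=2
SNF(R) diag = [4, 12] → torsion [4, 12]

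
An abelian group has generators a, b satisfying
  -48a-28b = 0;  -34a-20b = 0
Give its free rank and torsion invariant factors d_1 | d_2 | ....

rank_ℚ(R)=2; free=2−2=0
SNF(R) diag = [2, 4] → torsion [2, 4]

Answer: M ≅ ℤ/2 ⊕ ℤ/4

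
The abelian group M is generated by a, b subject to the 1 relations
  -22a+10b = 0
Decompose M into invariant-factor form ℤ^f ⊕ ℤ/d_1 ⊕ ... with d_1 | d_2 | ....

Answer: M ≅ ℤ^1 ⊕ ℤ/2

Derivation:
rank_ℚ(R)=1; free=2−1=1
SNF(R) diag = [2] → torsion [2]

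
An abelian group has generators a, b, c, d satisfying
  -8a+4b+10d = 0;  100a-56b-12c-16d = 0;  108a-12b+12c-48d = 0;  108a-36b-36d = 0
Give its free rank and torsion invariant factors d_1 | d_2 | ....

Answer: M ≅ ℤ/2 ⊕ ℤ/4 ⊕ ℤ/12 ⊕ ℤ/36

Derivation:
rank_ℚ(R)=4; free=4−4=0
SNF(R) diag = [2, 4, 12, 36] → torsion [2, 4, 12, 36]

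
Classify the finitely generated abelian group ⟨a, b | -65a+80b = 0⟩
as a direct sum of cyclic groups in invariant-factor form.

Answer: M ≅ ℤ^1 ⊕ ℤ/5

Derivation:
rank_ℚ(R)=1; free=2−1=1
SNF(R) diag = [5] → torsion [5]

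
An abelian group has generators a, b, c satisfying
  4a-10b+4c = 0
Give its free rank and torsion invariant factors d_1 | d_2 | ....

Answer: M ≅ ℤ^2 ⊕ ℤ/2

Derivation:
rank_ℚ(R)=1; free=3−1=2
SNF(R) diag = [2] → torsion [2]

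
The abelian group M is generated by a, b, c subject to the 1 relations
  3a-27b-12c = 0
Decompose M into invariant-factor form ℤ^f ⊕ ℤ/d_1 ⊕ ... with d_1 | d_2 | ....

rank_ℚ(R)=1; free=3−1=2
SNF(R) diag = [3] → torsion [3]

Answer: M ≅ ℤ^2 ⊕ ℤ/3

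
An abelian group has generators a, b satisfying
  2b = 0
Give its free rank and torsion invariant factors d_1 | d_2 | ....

Answer: M ≅ ℤ^1 ⊕ ℤ/2

Derivation:
rank_ℚ(R)=1; free=2−1=1
SNF(R) diag = [2] → torsion [2]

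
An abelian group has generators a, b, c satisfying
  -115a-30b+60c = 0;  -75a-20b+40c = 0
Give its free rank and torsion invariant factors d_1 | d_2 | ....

Answer: M ≅ ℤ^1 ⊕ ℤ/5 ⊕ ℤ/10

Derivation:
rank_ℚ(R)=2; free=3−2=1
SNF(R) diag = [5, 10] → torsion [5, 10]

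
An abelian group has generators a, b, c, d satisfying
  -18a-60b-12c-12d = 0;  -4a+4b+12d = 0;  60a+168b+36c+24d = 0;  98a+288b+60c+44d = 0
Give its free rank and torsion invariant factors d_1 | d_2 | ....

rank_ℚ(R)=4; free=4−4=0
SNF(R) diag = [2, 4, 12, 12] → torsion [2, 4, 12, 12]

Answer: M ≅ ℤ/2 ⊕ ℤ/4 ⊕ ℤ/12 ⊕ ℤ/12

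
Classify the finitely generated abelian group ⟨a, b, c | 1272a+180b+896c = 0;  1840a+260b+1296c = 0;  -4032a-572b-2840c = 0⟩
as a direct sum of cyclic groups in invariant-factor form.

rank_ℚ(R)=3; free=3−3=0
SNF(R) diag = [4, 8, 8] → torsion [4, 8, 8]

Answer: M ≅ ℤ/4 ⊕ ℤ/8 ⊕ ℤ/8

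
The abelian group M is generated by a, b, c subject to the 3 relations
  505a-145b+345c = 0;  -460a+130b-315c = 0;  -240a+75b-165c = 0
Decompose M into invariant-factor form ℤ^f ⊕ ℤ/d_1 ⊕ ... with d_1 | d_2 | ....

rank_ℚ(R)=3; free=3−3=0
SNF(R) diag = [5, 15, 45] → torsion [5, 15, 45]

Answer: M ≅ ℤ/5 ⊕ ℤ/15 ⊕ ℤ/45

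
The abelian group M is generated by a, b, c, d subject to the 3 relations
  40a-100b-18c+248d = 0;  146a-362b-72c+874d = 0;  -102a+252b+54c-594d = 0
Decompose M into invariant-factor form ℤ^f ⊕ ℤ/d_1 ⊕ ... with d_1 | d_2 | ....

rank_ℚ(R)=3; free=4−3=1
SNF(R) diag = [2, 6, 18] → torsion [2, 6, 18]

Answer: M ≅ ℤ^1 ⊕ ℤ/2 ⊕ ℤ/6 ⊕ ℤ/18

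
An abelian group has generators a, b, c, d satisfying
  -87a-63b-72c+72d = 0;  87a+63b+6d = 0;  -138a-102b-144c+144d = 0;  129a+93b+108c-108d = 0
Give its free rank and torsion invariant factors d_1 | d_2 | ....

rank_ℚ(R)=4; free=4−4=0
SNF(R) diag = [3, 6, 12, 36] → torsion [3, 6, 12, 36]

Answer: M ≅ ℤ/3 ⊕ ℤ/6 ⊕ ℤ/12 ⊕ ℤ/36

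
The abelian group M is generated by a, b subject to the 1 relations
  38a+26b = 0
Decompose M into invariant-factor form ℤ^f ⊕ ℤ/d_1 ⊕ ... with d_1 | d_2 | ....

rank_ℚ(R)=1; free=2−1=1
SNF(R) diag = [2] → torsion [2]

Answer: M ≅ ℤ^1 ⊕ ℤ/2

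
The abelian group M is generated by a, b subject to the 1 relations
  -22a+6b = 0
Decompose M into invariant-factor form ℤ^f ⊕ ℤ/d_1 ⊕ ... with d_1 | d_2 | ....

rank_ℚ(R)=1; free=2−1=1
SNF(R) diag = [2] → torsion [2]

Answer: M ≅ ℤ^1 ⊕ ℤ/2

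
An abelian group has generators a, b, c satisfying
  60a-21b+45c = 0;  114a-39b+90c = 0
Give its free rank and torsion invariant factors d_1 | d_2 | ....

Answer: M ≅ ℤ^1 ⊕ ℤ/3 ⊕ ℤ/9

Derivation:
rank_ℚ(R)=2; free=3−2=1
SNF(R) diag = [3, 9] → torsion [3, 9]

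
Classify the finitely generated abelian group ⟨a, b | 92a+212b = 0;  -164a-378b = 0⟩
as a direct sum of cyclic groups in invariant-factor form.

Answer: M ≅ ℤ/2 ⊕ ℤ/4

Derivation:
rank_ℚ(R)=2; free=2−2=0
SNF(R) diag = [2, 4] → torsion [2, 4]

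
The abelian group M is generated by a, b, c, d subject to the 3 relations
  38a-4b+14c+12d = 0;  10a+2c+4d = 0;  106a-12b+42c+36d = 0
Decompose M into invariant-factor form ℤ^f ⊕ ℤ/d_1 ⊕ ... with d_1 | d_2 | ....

rank_ℚ(R)=3; free=4−3=1
SNF(R) diag = [2, 4, 8] → torsion [2, 4, 8]

Answer: M ≅ ℤ^1 ⊕ ℤ/2 ⊕ ℤ/4 ⊕ ℤ/8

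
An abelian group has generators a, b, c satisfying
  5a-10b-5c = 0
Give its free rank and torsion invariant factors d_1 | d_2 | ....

Answer: M ≅ ℤ^2 ⊕ ℤ/5

Derivation:
rank_ℚ(R)=1; free=3−1=2
SNF(R) diag = [5] → torsion [5]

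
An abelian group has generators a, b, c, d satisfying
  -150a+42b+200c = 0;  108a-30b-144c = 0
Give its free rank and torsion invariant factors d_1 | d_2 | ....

Answer: M ≅ ℤ^2 ⊕ ℤ/2 ⊕ ℤ/6

Derivation:
rank_ℚ(R)=2; free=4−2=2
SNF(R) diag = [2, 6] → torsion [2, 6]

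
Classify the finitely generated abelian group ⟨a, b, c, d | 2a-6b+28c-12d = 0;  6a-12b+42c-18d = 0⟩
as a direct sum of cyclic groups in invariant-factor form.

Answer: M ≅ ℤ^2 ⊕ ℤ/2 ⊕ ℤ/6

Derivation:
rank_ℚ(R)=2; free=4−2=2
SNF(R) diag = [2, 6] → torsion [2, 6]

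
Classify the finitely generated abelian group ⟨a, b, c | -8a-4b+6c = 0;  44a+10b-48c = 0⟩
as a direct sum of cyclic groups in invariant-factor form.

Answer: M ≅ ℤ^1 ⊕ ℤ/2 ⊕ ℤ/6

Derivation:
rank_ℚ(R)=2; free=3−2=1
SNF(R) diag = [2, 6] → torsion [2, 6]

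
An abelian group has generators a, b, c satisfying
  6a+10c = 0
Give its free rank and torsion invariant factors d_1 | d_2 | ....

rank_ℚ(R)=1; free=3−1=2
SNF(R) diag = [2] → torsion [2]

Answer: M ≅ ℤ^2 ⊕ ℤ/2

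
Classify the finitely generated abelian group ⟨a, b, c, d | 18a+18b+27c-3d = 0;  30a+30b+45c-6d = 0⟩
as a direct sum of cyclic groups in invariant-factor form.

rank_ℚ(R)=2; free=4−2=2
SNF(R) diag = [3, 3] → torsion [3, 3]

Answer: M ≅ ℤ^2 ⊕ ℤ/3 ⊕ ℤ/3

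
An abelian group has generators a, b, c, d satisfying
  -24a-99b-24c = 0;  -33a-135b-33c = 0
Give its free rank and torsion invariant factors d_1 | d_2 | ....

Answer: M ≅ ℤ^2 ⊕ ℤ/3 ⊕ ℤ/9

Derivation:
rank_ℚ(R)=2; free=4−2=2
SNF(R) diag = [3, 9] → torsion [3, 9]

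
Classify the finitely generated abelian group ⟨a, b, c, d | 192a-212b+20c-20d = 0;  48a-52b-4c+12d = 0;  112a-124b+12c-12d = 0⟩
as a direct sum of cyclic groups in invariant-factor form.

rank_ℚ(R)=3; free=4−3=1
SNF(R) diag = [4, 8, 16] → torsion [4, 8, 16]

Answer: M ≅ ℤ^1 ⊕ ℤ/4 ⊕ ℤ/8 ⊕ ℤ/16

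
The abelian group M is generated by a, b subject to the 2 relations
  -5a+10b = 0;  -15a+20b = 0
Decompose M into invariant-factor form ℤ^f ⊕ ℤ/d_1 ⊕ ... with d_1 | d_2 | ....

Answer: M ≅ ℤ/5 ⊕ ℤ/10

Derivation:
rank_ℚ(R)=2; free=2−2=0
SNF(R) diag = [5, 10] → torsion [5, 10]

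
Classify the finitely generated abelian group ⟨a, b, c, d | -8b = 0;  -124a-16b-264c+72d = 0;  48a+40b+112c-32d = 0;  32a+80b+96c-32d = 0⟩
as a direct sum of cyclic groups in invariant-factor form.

Answer: M ≅ ℤ/4 ⊕ ℤ/8 ⊕ ℤ/16 ⊕ ℤ/32

Derivation:
rank_ℚ(R)=4; free=4−4=0
SNF(R) diag = [4, 8, 16, 32] → torsion [4, 8, 16, 32]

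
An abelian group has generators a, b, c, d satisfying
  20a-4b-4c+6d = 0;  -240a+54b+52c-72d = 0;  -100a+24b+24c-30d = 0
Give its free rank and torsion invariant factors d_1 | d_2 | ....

rank_ℚ(R)=3; free=4−3=1
SNF(R) diag = [2, 2, 4] → torsion [2, 2, 4]

Answer: M ≅ ℤ^1 ⊕ ℤ/2 ⊕ ℤ/2 ⊕ ℤ/4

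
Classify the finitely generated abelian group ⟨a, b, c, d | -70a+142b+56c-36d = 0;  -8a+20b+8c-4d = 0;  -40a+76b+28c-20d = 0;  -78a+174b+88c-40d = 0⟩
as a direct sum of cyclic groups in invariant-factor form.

Answer: M ≅ ℤ/2 ⊕ ℤ/4 ⊕ ℤ/12 ⊕ ℤ/36

Derivation:
rank_ℚ(R)=4; free=4−4=0
SNF(R) diag = [2, 4, 12, 36] → torsion [2, 4, 12, 36]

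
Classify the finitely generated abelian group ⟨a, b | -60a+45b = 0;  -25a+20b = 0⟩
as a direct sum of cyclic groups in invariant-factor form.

Answer: M ≅ ℤ/5 ⊕ ℤ/15

Derivation:
rank_ℚ(R)=2; free=2−2=0
SNF(R) diag = [5, 15] → torsion [5, 15]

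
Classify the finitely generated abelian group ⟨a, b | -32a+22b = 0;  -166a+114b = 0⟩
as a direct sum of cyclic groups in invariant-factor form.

Answer: M ≅ ℤ/2 ⊕ ℤ/2

Derivation:
rank_ℚ(R)=2; free=2−2=0
SNF(R) diag = [2, 2] → torsion [2, 2]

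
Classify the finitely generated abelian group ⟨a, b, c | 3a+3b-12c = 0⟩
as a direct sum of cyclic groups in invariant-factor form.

Answer: M ≅ ℤ^2 ⊕ ℤ/3

Derivation:
rank_ℚ(R)=1; free=3−1=2
SNF(R) diag = [3] → torsion [3]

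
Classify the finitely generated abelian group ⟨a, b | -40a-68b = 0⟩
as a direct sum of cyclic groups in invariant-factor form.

rank_ℚ(R)=1; free=2−1=1
SNF(R) diag = [4] → torsion [4]

Answer: M ≅ ℤ^1 ⊕ ℤ/4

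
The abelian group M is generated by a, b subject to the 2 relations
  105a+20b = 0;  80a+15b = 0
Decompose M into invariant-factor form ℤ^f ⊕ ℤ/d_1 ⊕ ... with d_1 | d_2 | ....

rank_ℚ(R)=2; free=2−2=0
SNF(R) diag = [5, 5] → torsion [5, 5]

Answer: M ≅ ℤ/5 ⊕ ℤ/5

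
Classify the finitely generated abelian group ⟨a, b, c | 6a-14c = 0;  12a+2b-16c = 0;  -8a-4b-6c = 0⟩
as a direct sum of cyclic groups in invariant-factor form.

rank_ℚ(R)=3; free=3−3=0
SNF(R) diag = [2, 2, 2] → torsion [2, 2, 2]

Answer: M ≅ ℤ/2 ⊕ ℤ/2 ⊕ ℤ/2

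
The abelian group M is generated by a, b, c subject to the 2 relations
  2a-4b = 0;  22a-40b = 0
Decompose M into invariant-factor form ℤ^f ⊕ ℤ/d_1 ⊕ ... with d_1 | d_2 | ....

Answer: M ≅ ℤ^1 ⊕ ℤ/2 ⊕ ℤ/4

Derivation:
rank_ℚ(R)=2; free=3−2=1
SNF(R) diag = [2, 4] → torsion [2, 4]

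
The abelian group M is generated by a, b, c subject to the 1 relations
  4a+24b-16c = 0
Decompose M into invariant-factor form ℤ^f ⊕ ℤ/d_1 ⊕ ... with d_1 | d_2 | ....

Answer: M ≅ ℤ^2 ⊕ ℤ/4

Derivation:
rank_ℚ(R)=1; free=3−1=2
SNF(R) diag = [4] → torsion [4]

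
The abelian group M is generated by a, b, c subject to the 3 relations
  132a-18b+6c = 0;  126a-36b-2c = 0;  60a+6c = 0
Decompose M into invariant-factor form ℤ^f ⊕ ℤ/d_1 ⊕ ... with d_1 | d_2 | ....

rank_ℚ(R)=3; free=3−3=0
SNF(R) diag = [2, 6, 18] → torsion [2, 6, 18]

Answer: M ≅ ℤ/2 ⊕ ℤ/6 ⊕ ℤ/18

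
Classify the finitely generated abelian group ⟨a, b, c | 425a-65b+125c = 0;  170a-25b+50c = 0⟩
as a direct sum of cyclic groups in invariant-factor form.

Answer: M ≅ ℤ^1 ⊕ ℤ/5 ⊕ ℤ/5

Derivation:
rank_ℚ(R)=2; free=3−2=1
SNF(R) diag = [5, 5] → torsion [5, 5]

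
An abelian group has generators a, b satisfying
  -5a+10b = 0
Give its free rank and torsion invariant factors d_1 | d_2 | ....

Answer: M ≅ ℤ^1 ⊕ ℤ/5

Derivation:
rank_ℚ(R)=1; free=2−1=1
SNF(R) diag = [5] → torsion [5]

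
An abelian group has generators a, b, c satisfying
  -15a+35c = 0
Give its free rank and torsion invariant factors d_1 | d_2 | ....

Answer: M ≅ ℤ^2 ⊕ ℤ/5

Derivation:
rank_ℚ(R)=1; free=3−1=2
SNF(R) diag = [5] → torsion [5]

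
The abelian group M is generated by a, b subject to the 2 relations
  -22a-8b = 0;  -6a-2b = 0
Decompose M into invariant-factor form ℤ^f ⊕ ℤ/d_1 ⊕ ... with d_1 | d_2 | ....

Answer: M ≅ ℤ/2 ⊕ ℤ/2

Derivation:
rank_ℚ(R)=2; free=2−2=0
SNF(R) diag = [2, 2] → torsion [2, 2]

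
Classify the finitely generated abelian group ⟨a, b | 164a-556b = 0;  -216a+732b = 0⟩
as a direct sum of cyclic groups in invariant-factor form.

Answer: M ≅ ℤ/4 ⊕ ℤ/12

Derivation:
rank_ℚ(R)=2; free=2−2=0
SNF(R) diag = [4, 12] → torsion [4, 12]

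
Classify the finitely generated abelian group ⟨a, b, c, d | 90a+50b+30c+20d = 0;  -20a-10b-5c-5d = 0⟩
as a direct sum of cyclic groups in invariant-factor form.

Answer: M ≅ ℤ^2 ⊕ ℤ/5 ⊕ ℤ/10

Derivation:
rank_ℚ(R)=2; free=4−2=2
SNF(R) diag = [5, 10] → torsion [5, 10]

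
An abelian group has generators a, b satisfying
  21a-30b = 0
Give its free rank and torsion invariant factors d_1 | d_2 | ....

Answer: M ≅ ℤ^1 ⊕ ℤ/3

Derivation:
rank_ℚ(R)=1; free=2−1=1
SNF(R) diag = [3] → torsion [3]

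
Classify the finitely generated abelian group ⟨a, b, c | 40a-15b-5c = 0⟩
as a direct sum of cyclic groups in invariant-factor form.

rank_ℚ(R)=1; free=3−1=2
SNF(R) diag = [5] → torsion [5]

Answer: M ≅ ℤ^2 ⊕ ℤ/5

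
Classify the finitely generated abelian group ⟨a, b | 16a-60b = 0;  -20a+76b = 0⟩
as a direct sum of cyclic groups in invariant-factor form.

Answer: M ≅ ℤ/4 ⊕ ℤ/4

Derivation:
rank_ℚ(R)=2; free=2−2=0
SNF(R) diag = [4, 4] → torsion [4, 4]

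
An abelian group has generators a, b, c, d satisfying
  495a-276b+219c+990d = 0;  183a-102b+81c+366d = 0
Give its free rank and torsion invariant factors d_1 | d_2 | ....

Answer: M ≅ ℤ^2 ⊕ ℤ/3 ⊕ ℤ/6

Derivation:
rank_ℚ(R)=2; free=4−2=2
SNF(R) diag = [3, 6] → torsion [3, 6]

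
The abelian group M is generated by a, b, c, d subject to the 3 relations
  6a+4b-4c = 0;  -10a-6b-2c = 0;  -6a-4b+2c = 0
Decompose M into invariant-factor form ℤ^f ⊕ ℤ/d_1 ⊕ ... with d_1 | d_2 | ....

rank_ℚ(R)=3; free=4−3=1
SNF(R) diag = [2, 2, 2] → torsion [2, 2, 2]

Answer: M ≅ ℤ^1 ⊕ ℤ/2 ⊕ ℤ/2 ⊕ ℤ/2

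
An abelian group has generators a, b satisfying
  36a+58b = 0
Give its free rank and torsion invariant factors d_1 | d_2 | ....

Answer: M ≅ ℤ^1 ⊕ ℤ/2

Derivation:
rank_ℚ(R)=1; free=2−1=1
SNF(R) diag = [2] → torsion [2]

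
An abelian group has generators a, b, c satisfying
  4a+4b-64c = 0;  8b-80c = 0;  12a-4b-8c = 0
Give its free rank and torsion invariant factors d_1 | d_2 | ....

Answer: M ≅ ℤ/4 ⊕ ℤ/8 ⊕ ℤ/24

Derivation:
rank_ℚ(R)=3; free=3−3=0
SNF(R) diag = [4, 8, 24] → torsion [4, 8, 24]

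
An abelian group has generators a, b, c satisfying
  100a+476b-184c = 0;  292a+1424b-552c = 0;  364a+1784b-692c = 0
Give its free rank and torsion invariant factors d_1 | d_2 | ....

Answer: M ≅ ℤ/4 ⊕ ℤ/4 ⊕ ℤ/12

Derivation:
rank_ℚ(R)=3; free=3−3=0
SNF(R) diag = [4, 4, 12] → torsion [4, 4, 12]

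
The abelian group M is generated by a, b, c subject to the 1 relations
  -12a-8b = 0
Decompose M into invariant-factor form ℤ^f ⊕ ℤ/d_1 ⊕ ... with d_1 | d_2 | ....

Answer: M ≅ ℤ^2 ⊕ ℤ/4

Derivation:
rank_ℚ(R)=1; free=3−1=2
SNF(R) diag = [4] → torsion [4]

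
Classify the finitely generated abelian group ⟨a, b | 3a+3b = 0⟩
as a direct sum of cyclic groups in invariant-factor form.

Answer: M ≅ ℤ^1 ⊕ ℤ/3

Derivation:
rank_ℚ(R)=1; free=2−1=1
SNF(R) diag = [3] → torsion [3]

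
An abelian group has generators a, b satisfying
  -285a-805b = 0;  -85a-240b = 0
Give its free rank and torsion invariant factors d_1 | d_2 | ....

rank_ℚ(R)=2; free=2−2=0
SNF(R) diag = [5, 5] → torsion [5, 5]

Answer: M ≅ ℤ/5 ⊕ ℤ/5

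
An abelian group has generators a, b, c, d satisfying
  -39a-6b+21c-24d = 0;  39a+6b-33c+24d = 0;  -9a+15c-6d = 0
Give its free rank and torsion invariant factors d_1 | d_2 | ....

Answer: M ≅ ℤ^1 ⊕ ℤ/3 ⊕ ℤ/6 ⊕ ℤ/12

Derivation:
rank_ℚ(R)=3; free=4−3=1
SNF(R) diag = [3, 6, 12] → torsion [3, 6, 12]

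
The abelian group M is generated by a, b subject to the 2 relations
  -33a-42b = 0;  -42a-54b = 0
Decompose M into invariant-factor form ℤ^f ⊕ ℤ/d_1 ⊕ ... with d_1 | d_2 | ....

rank_ℚ(R)=2; free=2−2=0
SNF(R) diag = [3, 6] → torsion [3, 6]

Answer: M ≅ ℤ/3 ⊕ ℤ/6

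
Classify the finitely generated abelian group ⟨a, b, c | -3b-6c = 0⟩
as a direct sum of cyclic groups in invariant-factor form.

Answer: M ≅ ℤ^2 ⊕ ℤ/3

Derivation:
rank_ℚ(R)=1; free=3−1=2
SNF(R) diag = [3] → torsion [3]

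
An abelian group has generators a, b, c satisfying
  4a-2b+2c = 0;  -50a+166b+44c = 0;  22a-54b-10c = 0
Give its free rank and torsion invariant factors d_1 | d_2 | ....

rank_ℚ(R)=3; free=3−3=0
SNF(R) diag = [2, 2, 6] → torsion [2, 2, 6]

Answer: M ≅ ℤ/2 ⊕ ℤ/2 ⊕ ℤ/6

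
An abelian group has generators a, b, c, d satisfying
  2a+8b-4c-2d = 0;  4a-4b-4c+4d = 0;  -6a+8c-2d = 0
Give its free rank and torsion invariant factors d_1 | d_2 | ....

Answer: M ≅ ℤ^1 ⊕ ℤ/2 ⊕ ℤ/4 ⊕ ℤ/4

Derivation:
rank_ℚ(R)=3; free=4−3=1
SNF(R) diag = [2, 4, 4] → torsion [2, 4, 4]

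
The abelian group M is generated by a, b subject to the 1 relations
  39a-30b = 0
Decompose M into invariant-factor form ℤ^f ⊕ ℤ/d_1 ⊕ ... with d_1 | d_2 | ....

Answer: M ≅ ℤ^1 ⊕ ℤ/3

Derivation:
rank_ℚ(R)=1; free=2−1=1
SNF(R) diag = [3] → torsion [3]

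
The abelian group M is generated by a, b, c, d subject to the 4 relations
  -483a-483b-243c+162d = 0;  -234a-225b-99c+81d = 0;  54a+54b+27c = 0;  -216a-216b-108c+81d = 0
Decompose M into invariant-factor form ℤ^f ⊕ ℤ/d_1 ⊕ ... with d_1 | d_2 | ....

rank_ℚ(R)=4; free=4−4=0
SNF(R) diag = [3, 9, 27, 81] → torsion [3, 9, 27, 81]

Answer: M ≅ ℤ/3 ⊕ ℤ/9 ⊕ ℤ/27 ⊕ ℤ/81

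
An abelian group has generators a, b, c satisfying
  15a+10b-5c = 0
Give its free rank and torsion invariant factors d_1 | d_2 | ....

rank_ℚ(R)=1; free=3−1=2
SNF(R) diag = [5] → torsion [5]

Answer: M ≅ ℤ^2 ⊕ ℤ/5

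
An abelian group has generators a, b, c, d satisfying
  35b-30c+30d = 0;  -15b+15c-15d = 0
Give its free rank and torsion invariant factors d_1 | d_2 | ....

rank_ℚ(R)=2; free=4−2=2
SNF(R) diag = [5, 15] → torsion [5, 15]

Answer: M ≅ ℤ^2 ⊕ ℤ/5 ⊕ ℤ/15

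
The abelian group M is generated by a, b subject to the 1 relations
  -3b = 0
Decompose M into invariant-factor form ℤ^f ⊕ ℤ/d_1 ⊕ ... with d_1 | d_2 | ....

Answer: M ≅ ℤ^1 ⊕ ℤ/3

Derivation:
rank_ℚ(R)=1; free=2−1=1
SNF(R) diag = [3] → torsion [3]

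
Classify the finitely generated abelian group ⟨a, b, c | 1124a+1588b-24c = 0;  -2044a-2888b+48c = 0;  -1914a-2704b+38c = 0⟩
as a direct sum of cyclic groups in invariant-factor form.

rank_ℚ(R)=3; free=3−3=0
SNF(R) diag = [2, 4, 12] → torsion [2, 4, 12]

Answer: M ≅ ℤ/2 ⊕ ℤ/4 ⊕ ℤ/12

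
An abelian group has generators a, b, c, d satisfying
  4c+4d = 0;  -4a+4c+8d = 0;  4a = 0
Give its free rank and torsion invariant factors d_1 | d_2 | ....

Answer: M ≅ ℤ^1 ⊕ ℤ/4 ⊕ ℤ/4 ⊕ ℤ/4

Derivation:
rank_ℚ(R)=3; free=4−3=1
SNF(R) diag = [4, 4, 4] → torsion [4, 4, 4]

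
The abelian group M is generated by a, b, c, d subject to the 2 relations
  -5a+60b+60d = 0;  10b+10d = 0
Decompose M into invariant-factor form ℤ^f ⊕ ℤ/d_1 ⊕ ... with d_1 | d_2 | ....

rank_ℚ(R)=2; free=4−2=2
SNF(R) diag = [5, 10] → torsion [5, 10]

Answer: M ≅ ℤ^2 ⊕ ℤ/5 ⊕ ℤ/10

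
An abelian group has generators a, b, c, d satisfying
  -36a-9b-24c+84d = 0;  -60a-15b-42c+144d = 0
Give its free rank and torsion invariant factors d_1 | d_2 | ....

Answer: M ≅ ℤ^2 ⊕ ℤ/3 ⊕ ℤ/6

Derivation:
rank_ℚ(R)=2; free=4−2=2
SNF(R) diag = [3, 6] → torsion [3, 6]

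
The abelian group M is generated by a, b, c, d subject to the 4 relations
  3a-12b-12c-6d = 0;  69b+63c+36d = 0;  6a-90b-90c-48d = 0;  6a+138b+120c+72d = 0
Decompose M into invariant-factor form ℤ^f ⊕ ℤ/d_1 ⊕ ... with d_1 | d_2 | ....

rank_ℚ(R)=4; free=4−4=0
SNF(R) diag = [3, 3, 6, 12] → torsion [3, 3, 6, 12]

Answer: M ≅ ℤ/3 ⊕ ℤ/3 ⊕ ℤ/6 ⊕ ℤ/12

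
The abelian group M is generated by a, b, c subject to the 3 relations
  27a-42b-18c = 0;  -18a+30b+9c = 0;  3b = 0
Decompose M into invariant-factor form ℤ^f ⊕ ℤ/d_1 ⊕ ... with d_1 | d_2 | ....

rank_ℚ(R)=3; free=3−3=0
SNF(R) diag = [3, 9, 9] → torsion [3, 9, 9]

Answer: M ≅ ℤ/3 ⊕ ℤ/9 ⊕ ℤ/9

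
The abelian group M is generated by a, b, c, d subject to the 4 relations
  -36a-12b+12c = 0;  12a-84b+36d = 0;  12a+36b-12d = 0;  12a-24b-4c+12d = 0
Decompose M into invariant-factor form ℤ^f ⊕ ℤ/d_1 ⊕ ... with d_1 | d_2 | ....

Answer: M ≅ ℤ/4 ⊕ ℤ/12 ⊕ ℤ/12 ⊕ ℤ/24

Derivation:
rank_ℚ(R)=4; free=4−4=0
SNF(R) diag = [4, 12, 12, 24] → torsion [4, 12, 12, 24]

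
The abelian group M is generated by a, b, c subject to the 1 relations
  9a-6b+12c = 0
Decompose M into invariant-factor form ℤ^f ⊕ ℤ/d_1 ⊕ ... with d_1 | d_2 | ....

Answer: M ≅ ℤ^2 ⊕ ℤ/3

Derivation:
rank_ℚ(R)=1; free=3−1=2
SNF(R) diag = [3] → torsion [3]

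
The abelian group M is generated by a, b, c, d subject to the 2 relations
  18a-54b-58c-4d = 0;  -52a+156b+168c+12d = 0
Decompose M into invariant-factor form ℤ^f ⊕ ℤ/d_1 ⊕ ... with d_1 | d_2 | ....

rank_ℚ(R)=2; free=4−2=2
SNF(R) diag = [2, 4] → torsion [2, 4]

Answer: M ≅ ℤ^2 ⊕ ℤ/2 ⊕ ℤ/4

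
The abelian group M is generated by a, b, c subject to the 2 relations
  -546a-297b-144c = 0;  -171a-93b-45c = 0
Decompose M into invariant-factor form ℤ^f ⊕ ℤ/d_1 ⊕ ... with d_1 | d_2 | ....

rank_ℚ(R)=2; free=3−2=1
SNF(R) diag = [3, 3] → torsion [3, 3]

Answer: M ≅ ℤ^1 ⊕ ℤ/3 ⊕ ℤ/3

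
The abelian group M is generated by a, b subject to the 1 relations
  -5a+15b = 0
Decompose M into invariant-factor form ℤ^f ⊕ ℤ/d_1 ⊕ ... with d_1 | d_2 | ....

Answer: M ≅ ℤ^1 ⊕ ℤ/5

Derivation:
rank_ℚ(R)=1; free=2−1=1
SNF(R) diag = [5] → torsion [5]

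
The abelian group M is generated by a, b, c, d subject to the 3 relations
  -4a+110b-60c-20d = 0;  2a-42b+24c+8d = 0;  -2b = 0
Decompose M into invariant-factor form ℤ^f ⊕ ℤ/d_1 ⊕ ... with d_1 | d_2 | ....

Answer: M ≅ ℤ^1 ⊕ ℤ/2 ⊕ ℤ/2 ⊕ ℤ/4

Derivation:
rank_ℚ(R)=3; free=4−3=1
SNF(R) diag = [2, 2, 4] → torsion [2, 2, 4]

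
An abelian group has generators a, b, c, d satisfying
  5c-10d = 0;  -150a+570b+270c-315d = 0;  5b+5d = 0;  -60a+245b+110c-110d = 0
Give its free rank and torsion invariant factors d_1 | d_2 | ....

rank_ℚ(R)=4; free=4−4=0
SNF(R) diag = [5, 5, 15, 30] → torsion [5, 5, 15, 30]

Answer: M ≅ ℤ/5 ⊕ ℤ/5 ⊕ ℤ/15 ⊕ ℤ/30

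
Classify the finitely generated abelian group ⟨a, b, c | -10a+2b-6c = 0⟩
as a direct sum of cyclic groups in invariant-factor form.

Answer: M ≅ ℤ^2 ⊕ ℤ/2

Derivation:
rank_ℚ(R)=1; free=3−1=2
SNF(R) diag = [2] → torsion [2]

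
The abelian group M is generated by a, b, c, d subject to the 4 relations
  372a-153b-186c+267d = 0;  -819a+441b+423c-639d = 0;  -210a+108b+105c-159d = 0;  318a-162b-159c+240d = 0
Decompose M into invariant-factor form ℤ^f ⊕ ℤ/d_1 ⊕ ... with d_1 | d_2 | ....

rank_ℚ(R)=4; free=4−4=0
SNF(R) diag = [3, 9, 27, 27] → torsion [3, 9, 27, 27]

Answer: M ≅ ℤ/3 ⊕ ℤ/9 ⊕ ℤ/27 ⊕ ℤ/27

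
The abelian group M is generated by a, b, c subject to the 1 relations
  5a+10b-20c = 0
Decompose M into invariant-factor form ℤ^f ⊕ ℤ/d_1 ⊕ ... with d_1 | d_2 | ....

Answer: M ≅ ℤ^2 ⊕ ℤ/5

Derivation:
rank_ℚ(R)=1; free=3−1=2
SNF(R) diag = [5] → torsion [5]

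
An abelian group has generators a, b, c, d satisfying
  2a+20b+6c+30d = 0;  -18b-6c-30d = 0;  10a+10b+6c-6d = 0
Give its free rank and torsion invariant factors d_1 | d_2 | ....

rank_ℚ(R)=3; free=4−3=1
SNF(R) diag = [2, 6, 18] → torsion [2, 6, 18]

Answer: M ≅ ℤ^1 ⊕ ℤ/2 ⊕ ℤ/6 ⊕ ℤ/18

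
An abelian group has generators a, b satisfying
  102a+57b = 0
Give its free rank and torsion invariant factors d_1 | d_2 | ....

rank_ℚ(R)=1; free=2−1=1
SNF(R) diag = [3] → torsion [3]

Answer: M ≅ ℤ^1 ⊕ ℤ/3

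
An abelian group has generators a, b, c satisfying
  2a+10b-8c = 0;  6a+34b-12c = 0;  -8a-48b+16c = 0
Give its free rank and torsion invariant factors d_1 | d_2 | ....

Answer: M ≅ ℤ/2 ⊕ ℤ/4 ⊕ ℤ/8

Derivation:
rank_ℚ(R)=3; free=3−3=0
SNF(R) diag = [2, 4, 8] → torsion [2, 4, 8]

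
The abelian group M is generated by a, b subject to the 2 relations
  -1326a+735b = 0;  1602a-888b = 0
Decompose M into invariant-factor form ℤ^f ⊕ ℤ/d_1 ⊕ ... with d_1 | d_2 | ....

Answer: M ≅ ℤ/3 ⊕ ℤ/6

Derivation:
rank_ℚ(R)=2; free=2−2=0
SNF(R) diag = [3, 6] → torsion [3, 6]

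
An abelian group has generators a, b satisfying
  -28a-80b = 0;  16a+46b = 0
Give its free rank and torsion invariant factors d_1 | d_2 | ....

rank_ℚ(R)=2; free=2−2=0
SNF(R) diag = [2, 4] → torsion [2, 4]

Answer: M ≅ ℤ/2 ⊕ ℤ/4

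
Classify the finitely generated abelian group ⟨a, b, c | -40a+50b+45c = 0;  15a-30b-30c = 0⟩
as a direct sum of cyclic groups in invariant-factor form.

rank_ℚ(R)=2; free=3−2=1
SNF(R) diag = [5, 15] → torsion [5, 15]

Answer: M ≅ ℤ^1 ⊕ ℤ/5 ⊕ ℤ/15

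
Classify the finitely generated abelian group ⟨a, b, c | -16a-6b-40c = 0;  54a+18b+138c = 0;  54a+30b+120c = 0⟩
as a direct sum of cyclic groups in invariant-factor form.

rank_ℚ(R)=3; free=3−3=0
SNF(R) diag = [2, 6, 6] → torsion [2, 6, 6]

Answer: M ≅ ℤ/2 ⊕ ℤ/6 ⊕ ℤ/6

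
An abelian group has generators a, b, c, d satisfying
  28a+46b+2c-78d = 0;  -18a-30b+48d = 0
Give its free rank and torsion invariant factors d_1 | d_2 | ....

Answer: M ≅ ℤ^2 ⊕ ℤ/2 ⊕ ℤ/6

Derivation:
rank_ℚ(R)=2; free=4−2=2
SNF(R) diag = [2, 6] → torsion [2, 6]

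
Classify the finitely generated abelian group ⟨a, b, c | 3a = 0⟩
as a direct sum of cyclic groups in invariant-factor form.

rank_ℚ(R)=1; free=3−1=2
SNF(R) diag = [3] → torsion [3]

Answer: M ≅ ℤ^2 ⊕ ℤ/3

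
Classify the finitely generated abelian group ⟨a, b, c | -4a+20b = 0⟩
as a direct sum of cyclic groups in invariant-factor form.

rank_ℚ(R)=1; free=3−1=2
SNF(R) diag = [4] → torsion [4]

Answer: M ≅ ℤ^2 ⊕ ℤ/4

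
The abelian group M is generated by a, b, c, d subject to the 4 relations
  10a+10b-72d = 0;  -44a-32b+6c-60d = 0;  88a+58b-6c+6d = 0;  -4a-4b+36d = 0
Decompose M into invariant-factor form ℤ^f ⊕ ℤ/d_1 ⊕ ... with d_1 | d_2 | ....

rank_ℚ(R)=4; free=4−4=0
SNF(R) diag = [2, 6, 18, 36] → torsion [2, 6, 18, 36]

Answer: M ≅ ℤ/2 ⊕ ℤ/6 ⊕ ℤ/18 ⊕ ℤ/36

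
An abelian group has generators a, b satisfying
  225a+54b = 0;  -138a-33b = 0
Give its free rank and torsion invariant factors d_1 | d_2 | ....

Answer: M ≅ ℤ/3 ⊕ ℤ/9

Derivation:
rank_ℚ(R)=2; free=2−2=0
SNF(R) diag = [3, 9] → torsion [3, 9]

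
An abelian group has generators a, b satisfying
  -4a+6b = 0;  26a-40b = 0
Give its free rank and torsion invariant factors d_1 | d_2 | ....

rank_ℚ(R)=2; free=2−2=0
SNF(R) diag = [2, 2] → torsion [2, 2]

Answer: M ≅ ℤ/2 ⊕ ℤ/2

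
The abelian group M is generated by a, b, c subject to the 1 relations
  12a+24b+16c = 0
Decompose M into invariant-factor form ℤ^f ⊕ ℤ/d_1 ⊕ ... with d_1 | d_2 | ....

Answer: M ≅ ℤ^2 ⊕ ℤ/4

Derivation:
rank_ℚ(R)=1; free=3−1=2
SNF(R) diag = [4] → torsion [4]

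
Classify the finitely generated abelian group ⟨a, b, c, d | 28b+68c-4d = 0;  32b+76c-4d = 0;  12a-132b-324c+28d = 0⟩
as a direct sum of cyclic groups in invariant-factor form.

rank_ℚ(R)=3; free=4−3=1
SNF(R) diag = [4, 4, 12] → torsion [4, 4, 12]

Answer: M ≅ ℤ^1 ⊕ ℤ/4 ⊕ ℤ/4 ⊕ ℤ/12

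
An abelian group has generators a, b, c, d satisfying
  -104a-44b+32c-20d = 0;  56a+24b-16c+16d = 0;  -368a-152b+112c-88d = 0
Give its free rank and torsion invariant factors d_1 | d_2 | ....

rank_ℚ(R)=3; free=4−3=1
SNF(R) diag = [4, 8, 16] → torsion [4, 8, 16]

Answer: M ≅ ℤ^1 ⊕ ℤ/4 ⊕ ℤ/8 ⊕ ℤ/16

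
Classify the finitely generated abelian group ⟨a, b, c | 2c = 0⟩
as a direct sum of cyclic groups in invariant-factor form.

Answer: M ≅ ℤ^2 ⊕ ℤ/2

Derivation:
rank_ℚ(R)=1; free=3−1=2
SNF(R) diag = [2] → torsion [2]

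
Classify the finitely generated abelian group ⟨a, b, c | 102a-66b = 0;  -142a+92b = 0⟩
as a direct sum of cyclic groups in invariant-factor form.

rank_ℚ(R)=2; free=3−2=1
SNF(R) diag = [2, 6] → torsion [2, 6]

Answer: M ≅ ℤ^1 ⊕ ℤ/2 ⊕ ℤ/6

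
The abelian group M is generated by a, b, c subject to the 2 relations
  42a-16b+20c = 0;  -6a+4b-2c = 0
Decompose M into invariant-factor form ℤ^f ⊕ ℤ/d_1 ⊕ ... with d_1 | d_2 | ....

Answer: M ≅ ℤ^1 ⊕ ℤ/2 ⊕ ℤ/6

Derivation:
rank_ℚ(R)=2; free=3−2=1
SNF(R) diag = [2, 6] → torsion [2, 6]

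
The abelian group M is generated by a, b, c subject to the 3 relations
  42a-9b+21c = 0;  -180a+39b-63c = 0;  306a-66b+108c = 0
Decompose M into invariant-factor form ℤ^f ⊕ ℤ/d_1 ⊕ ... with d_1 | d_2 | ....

rank_ℚ(R)=3; free=3−3=0
SNF(R) diag = [3, 6, 18] → torsion [3, 6, 18]

Answer: M ≅ ℤ/3 ⊕ ℤ/6 ⊕ ℤ/18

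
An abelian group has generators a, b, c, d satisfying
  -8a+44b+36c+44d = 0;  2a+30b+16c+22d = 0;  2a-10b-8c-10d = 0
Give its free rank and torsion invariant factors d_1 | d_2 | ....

rank_ℚ(R)=3; free=4−3=1
SNF(R) diag = [2, 4, 8] → torsion [2, 4, 8]

Answer: M ≅ ℤ^1 ⊕ ℤ/2 ⊕ ℤ/4 ⊕ ℤ/8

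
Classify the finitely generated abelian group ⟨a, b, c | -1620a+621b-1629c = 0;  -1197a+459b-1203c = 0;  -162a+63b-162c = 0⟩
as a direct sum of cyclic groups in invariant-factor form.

Answer: M ≅ ℤ/3 ⊕ ℤ/9 ⊕ ℤ/27

Derivation:
rank_ℚ(R)=3; free=3−3=0
SNF(R) diag = [3, 9, 27] → torsion [3, 9, 27]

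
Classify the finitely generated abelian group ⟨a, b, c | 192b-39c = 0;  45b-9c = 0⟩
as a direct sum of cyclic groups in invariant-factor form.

Answer: M ≅ ℤ^1 ⊕ ℤ/3 ⊕ ℤ/9

Derivation:
rank_ℚ(R)=2; free=3−2=1
SNF(R) diag = [3, 9] → torsion [3, 9]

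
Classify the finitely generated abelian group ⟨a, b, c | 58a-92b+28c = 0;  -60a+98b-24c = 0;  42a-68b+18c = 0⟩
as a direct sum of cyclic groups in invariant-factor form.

rank_ℚ(R)=3; free=3−3=0
SNF(R) diag = [2, 2, 6] → torsion [2, 2, 6]

Answer: M ≅ ℤ/2 ⊕ ℤ/2 ⊕ ℤ/6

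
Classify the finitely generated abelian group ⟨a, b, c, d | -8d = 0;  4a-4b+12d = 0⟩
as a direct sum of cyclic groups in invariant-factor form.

Answer: M ≅ ℤ^2 ⊕ ℤ/4 ⊕ ℤ/8

Derivation:
rank_ℚ(R)=2; free=4−2=2
SNF(R) diag = [4, 8] → torsion [4, 8]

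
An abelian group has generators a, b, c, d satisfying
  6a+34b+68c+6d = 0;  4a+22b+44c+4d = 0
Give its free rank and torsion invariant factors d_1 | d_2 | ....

Answer: M ≅ ℤ^2 ⊕ ℤ/2 ⊕ ℤ/2

Derivation:
rank_ℚ(R)=2; free=4−2=2
SNF(R) diag = [2, 2] → torsion [2, 2]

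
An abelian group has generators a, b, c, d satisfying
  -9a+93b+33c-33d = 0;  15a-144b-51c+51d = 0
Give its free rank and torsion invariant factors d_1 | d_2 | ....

rank_ℚ(R)=2; free=4−2=2
SNF(R) diag = [3, 3] → torsion [3, 3]

Answer: M ≅ ℤ^2 ⊕ ℤ/3 ⊕ ℤ/3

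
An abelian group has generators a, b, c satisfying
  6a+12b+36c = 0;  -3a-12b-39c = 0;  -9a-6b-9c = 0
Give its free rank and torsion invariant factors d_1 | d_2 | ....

Answer: M ≅ ℤ/3 ⊕ ℤ/6 ⊕ ℤ/6

Derivation:
rank_ℚ(R)=3; free=3−3=0
SNF(R) diag = [3, 6, 6] → torsion [3, 6, 6]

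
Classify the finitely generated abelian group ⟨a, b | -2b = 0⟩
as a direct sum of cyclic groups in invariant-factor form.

rank_ℚ(R)=1; free=2−1=1
SNF(R) diag = [2] → torsion [2]

Answer: M ≅ ℤ^1 ⊕ ℤ/2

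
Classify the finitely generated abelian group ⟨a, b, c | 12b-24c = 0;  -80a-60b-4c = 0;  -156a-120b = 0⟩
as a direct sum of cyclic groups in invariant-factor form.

rank_ℚ(R)=3; free=3−3=0
SNF(R) diag = [4, 12, 36] → torsion [4, 12, 36]

Answer: M ≅ ℤ/4 ⊕ ℤ/12 ⊕ ℤ/36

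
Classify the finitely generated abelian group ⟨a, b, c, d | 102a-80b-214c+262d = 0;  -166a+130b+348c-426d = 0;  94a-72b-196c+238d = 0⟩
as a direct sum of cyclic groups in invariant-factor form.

Answer: M ≅ ℤ^1 ⊕ ℤ/2 ⊕ ℤ/2 ⊕ ℤ/6

Derivation:
rank_ℚ(R)=3; free=4−3=1
SNF(R) diag = [2, 2, 6] → torsion [2, 2, 6]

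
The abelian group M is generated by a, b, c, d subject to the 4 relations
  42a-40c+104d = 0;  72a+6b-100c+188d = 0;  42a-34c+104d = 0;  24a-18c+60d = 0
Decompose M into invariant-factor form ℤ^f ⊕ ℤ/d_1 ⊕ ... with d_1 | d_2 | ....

Answer: M ≅ ℤ/2 ⊕ ℤ/6 ⊕ ℤ/6 ⊕ ℤ/12

Derivation:
rank_ℚ(R)=4; free=4−4=0
SNF(R) diag = [2, 6, 6, 12] → torsion [2, 6, 6, 12]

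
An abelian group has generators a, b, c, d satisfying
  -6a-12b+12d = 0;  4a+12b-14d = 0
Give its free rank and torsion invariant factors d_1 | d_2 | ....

Answer: M ≅ ℤ^2 ⊕ ℤ/2 ⊕ ℤ/6

Derivation:
rank_ℚ(R)=2; free=4−2=2
SNF(R) diag = [2, 6] → torsion [2, 6]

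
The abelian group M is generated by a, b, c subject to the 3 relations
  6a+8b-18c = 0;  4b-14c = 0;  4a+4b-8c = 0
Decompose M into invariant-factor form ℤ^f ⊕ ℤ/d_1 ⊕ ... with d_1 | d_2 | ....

Answer: M ≅ ℤ/2 ⊕ ℤ/2 ⊕ ℤ/4

Derivation:
rank_ℚ(R)=3; free=3−3=0
SNF(R) diag = [2, 2, 4] → torsion [2, 2, 4]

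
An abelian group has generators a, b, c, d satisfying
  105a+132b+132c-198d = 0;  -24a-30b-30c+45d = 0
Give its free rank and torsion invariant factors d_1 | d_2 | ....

Answer: M ≅ ℤ^2 ⊕ ℤ/3 ⊕ ℤ/3

Derivation:
rank_ℚ(R)=2; free=4−2=2
SNF(R) diag = [3, 3] → torsion [3, 3]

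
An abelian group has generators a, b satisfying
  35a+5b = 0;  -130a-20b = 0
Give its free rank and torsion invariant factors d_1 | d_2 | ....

rank_ℚ(R)=2; free=2−2=0
SNF(R) diag = [5, 10] → torsion [5, 10]

Answer: M ≅ ℤ/5 ⊕ ℤ/10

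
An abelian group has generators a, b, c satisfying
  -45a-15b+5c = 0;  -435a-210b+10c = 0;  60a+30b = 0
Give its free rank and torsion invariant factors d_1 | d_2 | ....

rank_ℚ(R)=3; free=3−3=0
SNF(R) diag = [5, 15, 30] → torsion [5, 15, 30]

Answer: M ≅ ℤ/5 ⊕ ℤ/15 ⊕ ℤ/30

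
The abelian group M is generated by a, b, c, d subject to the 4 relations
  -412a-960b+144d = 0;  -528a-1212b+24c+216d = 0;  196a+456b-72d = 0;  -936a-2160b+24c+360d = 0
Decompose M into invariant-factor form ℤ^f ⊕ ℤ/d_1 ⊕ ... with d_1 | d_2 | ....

Answer: M ≅ ℤ/4 ⊕ ℤ/12 ⊕ ℤ/24 ⊕ ℤ/72

Derivation:
rank_ℚ(R)=4; free=4−4=0
SNF(R) diag = [4, 12, 24, 72] → torsion [4, 12, 24, 72]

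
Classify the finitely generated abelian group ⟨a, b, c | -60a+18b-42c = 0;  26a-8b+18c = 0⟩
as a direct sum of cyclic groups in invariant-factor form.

rank_ℚ(R)=2; free=3−2=1
SNF(R) diag = [2, 6] → torsion [2, 6]

Answer: M ≅ ℤ^1 ⊕ ℤ/2 ⊕ ℤ/6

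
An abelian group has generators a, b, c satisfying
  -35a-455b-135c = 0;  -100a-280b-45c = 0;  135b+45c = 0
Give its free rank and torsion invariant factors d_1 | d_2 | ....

rank_ℚ(R)=3; free=3−3=0
SNF(R) diag = [5, 15, 45] → torsion [5, 15, 45]

Answer: M ≅ ℤ/5 ⊕ ℤ/15 ⊕ ℤ/45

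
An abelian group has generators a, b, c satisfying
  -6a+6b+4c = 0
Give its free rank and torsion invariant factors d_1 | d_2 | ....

rank_ℚ(R)=1; free=3−1=2
SNF(R) diag = [2] → torsion [2]

Answer: M ≅ ℤ^2 ⊕ ℤ/2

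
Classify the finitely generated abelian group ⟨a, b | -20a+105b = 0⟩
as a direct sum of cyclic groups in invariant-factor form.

Answer: M ≅ ℤ^1 ⊕ ℤ/5

Derivation:
rank_ℚ(R)=1; free=2−1=1
SNF(R) diag = [5] → torsion [5]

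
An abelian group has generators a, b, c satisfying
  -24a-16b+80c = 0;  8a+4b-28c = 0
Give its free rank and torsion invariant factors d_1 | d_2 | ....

Answer: M ≅ ℤ^1 ⊕ ℤ/4 ⊕ ℤ/8

Derivation:
rank_ℚ(R)=2; free=3−2=1
SNF(R) diag = [4, 8] → torsion [4, 8]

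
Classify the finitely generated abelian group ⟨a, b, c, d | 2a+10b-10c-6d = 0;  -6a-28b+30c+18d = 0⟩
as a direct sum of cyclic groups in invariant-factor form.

Answer: M ≅ ℤ^2 ⊕ ℤ/2 ⊕ ℤ/2

Derivation:
rank_ℚ(R)=2; free=4−2=2
SNF(R) diag = [2, 2] → torsion [2, 2]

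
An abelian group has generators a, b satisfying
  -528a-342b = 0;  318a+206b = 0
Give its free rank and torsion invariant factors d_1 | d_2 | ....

rank_ℚ(R)=2; free=2−2=0
SNF(R) diag = [2, 6] → torsion [2, 6]

Answer: M ≅ ℤ/2 ⊕ ℤ/6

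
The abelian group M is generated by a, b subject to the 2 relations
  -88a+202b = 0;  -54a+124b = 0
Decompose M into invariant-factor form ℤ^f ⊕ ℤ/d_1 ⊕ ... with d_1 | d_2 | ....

rank_ℚ(R)=2; free=2−2=0
SNF(R) diag = [2, 2] → torsion [2, 2]

Answer: M ≅ ℤ/2 ⊕ ℤ/2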